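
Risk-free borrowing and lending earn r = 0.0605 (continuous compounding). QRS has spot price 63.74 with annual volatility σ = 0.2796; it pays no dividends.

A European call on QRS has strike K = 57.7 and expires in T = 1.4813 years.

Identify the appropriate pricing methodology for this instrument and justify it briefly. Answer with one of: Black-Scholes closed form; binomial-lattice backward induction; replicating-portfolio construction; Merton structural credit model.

framework: Black-Scholes closed form

Key observation: the strike-57.7 call on QRS is European-exercise on a continuously-modelled lognormal underlying, so its value is a single closed-form evaluation.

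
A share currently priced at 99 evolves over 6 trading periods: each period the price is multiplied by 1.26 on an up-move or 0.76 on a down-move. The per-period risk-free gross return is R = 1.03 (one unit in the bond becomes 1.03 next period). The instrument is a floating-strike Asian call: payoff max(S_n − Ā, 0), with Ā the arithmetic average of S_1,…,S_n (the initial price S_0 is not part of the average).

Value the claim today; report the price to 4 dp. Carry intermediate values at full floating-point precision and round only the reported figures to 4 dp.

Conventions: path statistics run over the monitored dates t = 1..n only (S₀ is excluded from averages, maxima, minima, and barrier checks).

Under the martingale measure an up-move has probability p* = 0.5400; value the claim as the probability-weighted average of per-path payoffs, discounted 6 periods at R = 1.03.
Enumerate all 2^6 = 64 price paths (U = up ×1.26, D = down ×0.76); each path with k up-moves has probability p*^k·(1−p*)^(6−k).
DDDDDD: Ā=42.1814, payoff=0.0000, prob=0.009474
UDDDDD: Ā=69.9324, payoff=0.0000, prob=0.011122
DUDDDD: Ā=61.6824, payoff=0.0000, prob=0.011122
UUDDDD: Ā=102.2629, payoff=0.0000, prob=0.013056
DDUDDD: Ā=55.4124, payoff=0.0000, prob=0.011122
UDUDDD: Ā=91.8679, payoff=0.0000, prob=0.013056
DUUDDD: Ā=83.6179, payoff=0.0000, prob=0.013056
UUUDDD: Ā=138.6296, payoff=0.0000, prob=0.015327
DDDUDD: Ā=50.6472, payoff=0.0000, prob=0.011122
UDDUDD: Ā=83.9677, payoff=0.0000, prob=0.013056
DUDUDD: Ā=75.7177, payoff=0.0000, prob=0.013056
UUDUDD: Ā=125.5319, payoff=0.0000, prob=0.015327
DDUUDD: Ā=69.4477, payoff=0.0000, prob=0.013056
UDUUDD: Ā=115.1369, payoff=0.0000, prob=0.015327
DUUUDD: Ā=106.8869, payoff=0.0000, prob=0.015327
UUUUDD: Ā=177.2073, payoff=0.0000, prob=0.017992
DDDDUD: Ā=47.0256, payoff=0.0000, prob=0.011122
UDDDUD: Ā=77.9635, payoff=0.0000, prob=0.013056
DUDDUD: Ā=69.7135, payoff=0.0000, prob=0.013056
UUDDUD: Ā=115.5777, payoff=0.0000, prob=0.015327
DDUDUD: Ā=63.4435, payoff=0.0000, prob=0.013056
UDUDUD: Ā=105.1827, payoff=0.0000, prob=0.015327
DUUDUD: Ā=96.9327, payoff=0.0000, prob=0.015327
UUUDUD: Ā=160.7042, payoff=0.0000, prob=0.017992
DDDUUD: Ā=58.6783, payoff=0.0000, prob=0.013056
UDDUUD: Ā=97.2825, payoff=0.0000, prob=0.015327
DUDUUD: Ā=89.0325, payoff=0.0000, prob=0.015327
UUDUUD: Ā=147.6065, payoff=0.0000, prob=0.017992
DDUUUD: Ā=82.7625, payoff=4.1711, prob=0.015327
UDUUUD: Ā=137.2115, payoff=6.9153, prob=0.017992
DUUUUD: Ā=128.9615, payoff=15.1653, prob=0.017992
UUUUUD: Ā=213.8046, payoff=25.1424, prob=0.021122
DDDDDU: Ā=44.2732, payoff=0.0000, prob=0.011122
UDDDDU: Ā=73.4004, payoff=0.0000, prob=0.013056
DUDDDU: Ā=65.1504, payoff=0.0000, prob=0.013056
UUDDDU: Ā=108.0125, payoff=0.0000, prob=0.015327
DDUDDU: Ā=58.8804, payoff=0.0000, prob=0.013056
UDUDDU: Ā=97.6175, payoff=0.0000, prob=0.015327
DUUDDU: Ā=89.3675, payoff=0.0000, prob=0.015327
UUUDDU: Ā=148.1618, payoff=0.0000, prob=0.017992
DDDUDU: Ā=54.1152, payoff=0.0000, prob=0.013056
UDDUDU: Ā=89.7173, payoff=0.0000, prob=0.015327
DUDUDU: Ā=81.4673, payoff=5.4663, prob=0.015327
UUDUDU: Ā=135.0641, payoff=9.0626, prob=0.017992
DDUUDU: Ā=75.1973, payoff=11.7363, prob=0.015327
UDUUDU: Ā=124.6691, payoff=19.4576, prob=0.017992
DUUUDU: Ā=116.4191, payoff=27.7076, prob=0.017992
UUUUDU: Ā=193.0107, payoff=45.9363, prob=0.021122
DDDDUU: Ā=50.4936, payoff=1.9425, prob=0.013056
UDDDUU: Ā=83.7131, payoff=3.2205, prob=0.015327
DUDDUU: Ā=75.4631, payoff=11.4705, prob=0.015327
UUDDUU: Ā=125.1099, payoff=19.0169, prob=0.017992
DDUDUU: Ā=69.1931, payoff=17.7405, prob=0.015327
UDUDUU: Ā=114.7149, payoff=29.4119, prob=0.017992
DUUDUU: Ā=106.4649, payoff=37.6619, prob=0.017992
UUUDUU: Ā=176.5076, payoff=62.4394, prob=0.021122
DDDUUU: Ā=64.4279, payoff=22.5057, prob=0.015327
UDDUUU: Ā=106.8147, payoff=37.3121, prob=0.017992
DUDUUU: Ā=98.5647, payoff=45.5621, prob=0.017992
UUDUUU: Ā=163.4099, payoff=75.5371, prob=0.021122
DDUUUU: Ā=92.2947, payoff=51.8321, prob=0.017992
UDUUUU: Ā=153.0149, payoff=85.9321, prob=0.021122
DUUUUU: Ā=144.7649, payoff=94.1821, prob=0.021122
UUUUUU: Ā=240.0049, payoff=156.1440, prob=0.024795
Price = Σ prob·payoff / R^6 = 18.668068 / 1.194052 = 15.6342

price = 15.6342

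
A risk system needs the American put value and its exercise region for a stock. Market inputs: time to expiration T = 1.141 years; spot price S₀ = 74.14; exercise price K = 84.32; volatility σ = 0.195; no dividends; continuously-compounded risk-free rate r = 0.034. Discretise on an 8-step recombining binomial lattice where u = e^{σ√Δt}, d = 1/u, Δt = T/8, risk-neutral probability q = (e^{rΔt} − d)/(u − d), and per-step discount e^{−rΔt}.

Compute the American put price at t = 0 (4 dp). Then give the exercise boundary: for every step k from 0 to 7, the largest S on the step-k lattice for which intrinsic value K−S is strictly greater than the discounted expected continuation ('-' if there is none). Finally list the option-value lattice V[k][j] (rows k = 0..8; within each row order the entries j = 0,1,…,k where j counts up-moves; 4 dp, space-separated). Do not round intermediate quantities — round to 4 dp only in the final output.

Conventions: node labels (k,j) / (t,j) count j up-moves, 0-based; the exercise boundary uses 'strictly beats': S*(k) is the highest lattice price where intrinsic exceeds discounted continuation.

price = 11.3422
boundary = - - 63.9863 68.8763 63.9863 68.8763 74.1400 68.8763
tree:
11.3422
15.4631 7.5619
20.3337 11.0144 4.3764
24.8765 15.4437 6.9399 1.9993
29.0968 20.3337 10.6018 3.5510 0.5544
33.0175 24.8765 15.4437 6.1343 1.1476 0.0000
36.6598 29.0968 20.3337 10.1800 2.3757 0.0000 0.0000
40.0435 33.0175 24.8765 15.4437 4.9178 0.0000 0.0000 0.0000
43.1870 36.6598 29.0968 20.3337 10.1800 0.0000 0.0000 0.0000 0.0000

Δt=0.14263  u=1.07642  d=0.92900  q=0.51457  discount=0.99516
step 8 (expiry): payoffs max(K−S,0) = 43.1870 36.6598 29.0968 20.3337 10.1800 0.0000 0.0000 0.0000 0.0000
step 7: (k=7,j=0): S=44.2765, K−S=40.0435, hold=39.6356 ⇒ V=40.0435 exercise | (k=7,j=1): S=51.3025, K−S=33.0175, hold=32.6096 ⇒ V=33.0175 exercise | (k=7,j=2): S=59.4435, K−S=24.8765, hold=24.4686 ⇒ V=24.8765 exercise | (k=7,j=3): S=68.8763, K−S=15.4437, hold=15.0358 ⇒ V=15.4437 exercise | (k=7,j=4): S=79.8060, K−S=4.5140, hold=4.9178 ⇒ V=4.9178 continue | (k=7,j=5): S=92.4700, K−S=0.0000, hold=0.0000 ⇒ V=0.0000 continue | (k=7,j=6): S=107.1437, K−S=0.0000, hold=0.0000 ⇒ V=0.0000 continue | (k=7,j=7): S=124.1459, K−S=0.0000, hold=0.0000 ⇒ V=0.0000 continue  boundary S*=68.8763
step 6: (k=6,j=0): S=47.6602, K−S=36.6598, hold=36.2519 ⇒ V=36.6598 exercise | (k=6,j=1): S=55.2232, K−S=29.0968, hold=28.6889 ⇒ V=29.0968 exercise | (k=6,j=2): S=63.9863, K−S=20.3337, hold=19.9258 ⇒ V=20.3337 exercise | (k=6,j=3): S=74.1400, K−S=10.1800, hold=9.9788 ⇒ V=10.1800 exercise | (k=6,j=4): S=85.9050, K−S=0.0000, hold=2.3757 ⇒ V=2.3757 continue | (k=6,j=5): S=99.5368, K−S=0.0000, hold=0.0000 ⇒ V=0.0000 continue | (k=6,j=6): S=115.3319, K−S=0.0000, hold=0.0000 ⇒ V=0.0000 continue  boundary S*=74.1400
step 5: (k=5,j=0): S=51.3025, K−S=33.0175, hold=32.6096 ⇒ V=33.0175 exercise | (k=5,j=1): S=59.4435, K−S=24.8765, hold=24.4686 ⇒ V=24.8765 exercise | (k=5,j=2): S=68.8763, K−S=15.4437, hold=15.0358 ⇒ V=15.4437 exercise | (k=5,j=3): S=79.8060, K−S=4.5140, hold=6.1343 ⇒ V=6.1343 continue | (k=5,j=4): S=92.4700, K−S=0.0000, hold=1.1476 ⇒ V=1.1476 continue | (k=5,j=5): S=107.1437, K−S=0.0000, hold=0.0000 ⇒ V=0.0000 continue  boundary S*=68.8763
step 4: (k=4,j=0): S=55.2232, K−S=29.0968, hold=28.6889 ⇒ V=29.0968 exercise | (k=4,j=1): S=63.9863, K−S=20.3337, hold=19.9258 ⇒ V=20.3337 exercise | (k=4,j=2): S=74.1400, K−S=10.1800, hold=10.6018 ⇒ V=10.6018 continue | (k=4,j=3): S=85.9050, K−S=0.0000, hold=3.5510 ⇒ V=3.5510 continue | (k=4,j=4): S=99.5368, K−S=0.0000, hold=0.5544 ⇒ V=0.5544 continue  boundary S*=63.9863
step 3: (k=3,j=0): S=59.4435, K−S=24.8765, hold=24.4686 ⇒ V=24.8765 exercise | (k=3,j=1): S=68.8763, K−S=15.4437, hold=15.2518 ⇒ V=15.4437 exercise | (k=3,j=2): S=79.8060, K−S=4.5140, hold=6.9399 ⇒ V=6.9399 continue | (k=3,j=3): S=92.4700, K−S=0.0000, hold=1.9993 ⇒ V=1.9993 continue  boundary S*=68.8763
step 2: (k=2,j=0): S=63.9863, K−S=20.3337, hold=19.9258 ⇒ V=20.3337 exercise | (k=2,j=1): S=74.1400, K−S=10.1800, hold=11.0144 ⇒ V=11.0144 continue | (k=2,j=2): S=85.9050, K−S=0.0000, hold=4.3764 ⇒ V=4.3764 continue  boundary S*=63.9863
step 1: (k=1,j=0): S=68.8763, K−S=15.4437, hold=15.4631 ⇒ V=15.4631 continue | (k=1,j=1): S=79.8060, K−S=4.5140, hold=7.5619 ⇒ V=7.5619 continue  boundary S*=-
step 0: (k=0,j=0): S=74.1400, K−S=10.1800, hold=11.3422 ⇒ V=11.3422 continue  boundary S*=-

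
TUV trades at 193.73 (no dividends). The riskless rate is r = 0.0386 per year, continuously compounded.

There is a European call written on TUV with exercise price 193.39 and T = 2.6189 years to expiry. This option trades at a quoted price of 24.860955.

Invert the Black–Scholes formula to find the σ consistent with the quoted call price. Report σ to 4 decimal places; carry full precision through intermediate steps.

At σ = 0.1121 the Black–Scholes value reproduces the quote:
σ√T = 0.1121·√2.6189 = 0.181412
d₁ = (ln(S/K) + (r+σ²/2)T) / (σ√T) = (ln(193.73/193.39) + (0.0386+0.1121²/2)·2.6189) / 0.181412 = (0.001757 + 0.117545) / 0.181412 = 0.657627
d₂ = d₁ − σ√T = 0.657627 − 0.181412 = 0.476215
e^{−rT} = 0.903852
N(d₁) = 0.744611,  N(d₂) = 0.683040
V = S·N(d₁) − K·e^{−rT}·N(d₂) = 144.253510 − 119.392555 = 24.860955 (matching the quote); vega is positive throughout, so no other σ reproduces this price

sigma = 0.1121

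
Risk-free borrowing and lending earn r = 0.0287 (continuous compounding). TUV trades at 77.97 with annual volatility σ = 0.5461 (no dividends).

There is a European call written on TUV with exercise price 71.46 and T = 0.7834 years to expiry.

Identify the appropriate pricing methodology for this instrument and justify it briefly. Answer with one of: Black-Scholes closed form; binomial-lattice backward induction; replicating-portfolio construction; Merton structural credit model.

framework: Black-Scholes closed form

Key observation: everything needed for the exact continuous-time valuation of the European call on TUV (strike 71.46) is given, and no feature rules the closed form out.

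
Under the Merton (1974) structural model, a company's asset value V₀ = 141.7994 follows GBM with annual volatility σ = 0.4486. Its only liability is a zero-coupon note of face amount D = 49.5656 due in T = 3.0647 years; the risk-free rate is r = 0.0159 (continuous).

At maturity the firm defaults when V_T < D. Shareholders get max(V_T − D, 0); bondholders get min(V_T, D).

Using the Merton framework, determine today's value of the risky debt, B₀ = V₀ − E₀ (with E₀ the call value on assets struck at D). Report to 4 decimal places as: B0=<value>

Apply the equity-as-call identities (strike 49.5656, horizon 3.0647 years):
d₁ = [ln(V₀/D) + (r + σ²/2)T] / (σ√T)
   = [ln(141.7994/49.5656) + (0.0159 + 0.5·0.4486²)·3.0647] / (0.4486·√3.0647)
   = [1.051116 + 0.357102] / 0.785332 = 1.793150
d₂ = d₁ − σ√T = 1.793150 − 0.785332 = 1.007818
N(d₁) = 0.963526,  N(d₂) = 0.843229,  e^(−rT) = 0.952439
E₀ = V₀·N(d₁) − D·e^(−rT)·N(d₂)
   = 141.7994·0.963526 − 49.5656·0.952439·0.843229 = 96.819986
B₀ = V₀ − E₀ = 141.7994 − 96.819986 = 44.979414

B0=44.9794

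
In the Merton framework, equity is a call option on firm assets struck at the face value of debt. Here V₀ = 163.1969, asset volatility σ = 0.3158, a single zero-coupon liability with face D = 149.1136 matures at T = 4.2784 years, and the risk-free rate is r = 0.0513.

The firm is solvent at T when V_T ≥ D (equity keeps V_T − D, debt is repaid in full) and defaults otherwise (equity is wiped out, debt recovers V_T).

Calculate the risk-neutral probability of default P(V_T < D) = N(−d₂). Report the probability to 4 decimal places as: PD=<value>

Equity is a call on the firm's assets struck at D = 149.1136:
d₁ = [ln(V₀/D) + (r + σ²/2)T] / (σ√T)
   = [ln(163.1969/149.1136) + (0.0513 + 0.5·0.3158²)·4.2784] / (0.3158·√4.2784)
   = [0.090249 + 0.432824] / 0.653210 = 0.800772
d₂ = d₁ − σ√T = 0.800772 − 0.653210 = 0.147562
risk-neutral PD = N(−d₂) = N(-0.147562) = 0.441344

PD=0.4413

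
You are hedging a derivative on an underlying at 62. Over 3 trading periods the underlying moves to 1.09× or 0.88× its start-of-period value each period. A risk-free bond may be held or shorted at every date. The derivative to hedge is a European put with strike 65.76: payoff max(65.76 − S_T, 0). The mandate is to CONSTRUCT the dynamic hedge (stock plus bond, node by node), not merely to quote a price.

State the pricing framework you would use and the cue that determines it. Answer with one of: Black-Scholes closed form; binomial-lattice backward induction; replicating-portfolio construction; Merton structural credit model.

Key observation: the task asks for the hedge itself — share and bond holdings at every node of the 3-period tree on spot 62 with factors 1.09/0.88 — which is exactly what the replicating-portfolio construction produces.

framework: replicating-portfolio construction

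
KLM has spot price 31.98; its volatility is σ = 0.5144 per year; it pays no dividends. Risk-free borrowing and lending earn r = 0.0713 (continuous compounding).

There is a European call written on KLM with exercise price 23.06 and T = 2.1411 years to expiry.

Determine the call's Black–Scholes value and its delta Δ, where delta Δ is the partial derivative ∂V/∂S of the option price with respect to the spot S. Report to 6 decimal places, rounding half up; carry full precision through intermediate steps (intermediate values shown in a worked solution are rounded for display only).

σ√T = 0.5144·√2.1411 = 0.752696
d₁ = (ln(S/K) + (r+σ²/2)T) / (σ√T) = (ln(31.98/23.06) + (0.0713+0.5144²/2)·2.1411) / 0.752696 = (0.327011 + 0.435936) / 0.752696 = 1.013619
d₂ = d₁ − σ√T = 1.013619 − 0.752696 = 0.260924
e^{−rT} = 0.858421
N(d₁) = 0.844618,  N(d₂) = 0.602924
Call price V = S·N(d₁) − K·e^{−rT}·N(d₂) = 27.010878 − 11.935004 = 15.075874
Δ = N(d₁) = 0.844618

price = 15.075874
Δ = 0.844618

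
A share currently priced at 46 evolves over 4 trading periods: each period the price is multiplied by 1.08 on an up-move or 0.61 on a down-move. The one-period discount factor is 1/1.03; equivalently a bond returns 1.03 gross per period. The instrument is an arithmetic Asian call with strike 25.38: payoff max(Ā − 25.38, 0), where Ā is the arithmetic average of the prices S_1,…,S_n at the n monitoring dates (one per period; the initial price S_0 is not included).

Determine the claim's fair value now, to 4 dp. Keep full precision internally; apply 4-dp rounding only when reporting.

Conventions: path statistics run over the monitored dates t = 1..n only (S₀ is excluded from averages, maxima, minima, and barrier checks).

Set p* = 0.8936 (from d < R < u); the path-dependent value is the discounted p*-expectation over all price paths.
Enumerate all 2^4 = 16 price paths (U = up ×1.08, D = down ×0.61); each path with k up-moves has probability p*^k·(1−p*)^(4−k).
DDDD: Ā=15.4967, payoff=0.0000, prob=0.000128
UDDD: Ā=27.4368, payoff=2.0568, prob=0.001076
DUDD: Ā=22.0318, payoff=0.0000, prob=0.001076
UUDD: Ā=39.0071, payoff=13.6271, prob=0.009037
DDUD: Ā=18.7347, payoff=0.0000, prob=0.001076
UDUD: Ā=33.1697, payoff=7.7897, prob=0.009037
DUUD: Ā=27.7647, payoff=2.3847, prob=0.009037
UUUD: Ā=49.1572, payoff=23.7772, prob=0.075915
DDDU: Ā=16.7235, payoff=0.0000, prob=0.001076
UDDU: Ā=29.6089, payoff=4.2289, prob=0.009037
DUDU: Ā=24.2039, payoff=0.0000, prob=0.009037
UUDU: Ā=42.8528, payoff=17.4728, prob=0.075915
DDUU: Ā=20.9068, payoff=0.0000, prob=0.009037
UDUU: Ā=37.0154, payoff=11.6354, prob=0.075915
DUUU: Ā=31.6104, payoff=6.2304, prob=0.075915
UUUU: Ā=55.9659, payoff=30.5859, prob=0.637684
Price = Σ prob·payoff / R^4 = 24.247448 / 1.125509 = 21.5435

price = 21.5435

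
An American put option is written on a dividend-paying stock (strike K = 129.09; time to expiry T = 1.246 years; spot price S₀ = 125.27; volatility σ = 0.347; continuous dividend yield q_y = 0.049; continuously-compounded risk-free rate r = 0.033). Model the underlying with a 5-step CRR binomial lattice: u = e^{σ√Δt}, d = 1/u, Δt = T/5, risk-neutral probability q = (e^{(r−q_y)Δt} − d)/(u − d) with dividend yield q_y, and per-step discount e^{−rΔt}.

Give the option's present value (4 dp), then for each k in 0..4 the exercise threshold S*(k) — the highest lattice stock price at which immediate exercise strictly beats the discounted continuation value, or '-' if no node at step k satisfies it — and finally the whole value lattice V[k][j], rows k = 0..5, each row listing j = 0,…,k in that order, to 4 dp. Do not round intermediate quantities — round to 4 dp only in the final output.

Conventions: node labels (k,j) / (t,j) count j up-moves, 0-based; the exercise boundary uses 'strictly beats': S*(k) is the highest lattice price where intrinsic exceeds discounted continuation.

price = 22.6507
boundary = - - - 74.5004 62.6512
tree:
22.6507
31.5554 11.9816
42.4225 18.6076 3.9522
54.5896 28.0574 7.1848 0.0000
66.4388 40.5172 13.0612 0.0000 0.0000
76.4034 54.5896 23.7441 0.0000 0.0000 0.0000

params: Δt=0.24920 u=1.18913 d=0.84095 q=0.44537 e^(-rΔt)=0.99181
t_5 payoffs: 76.4034 54.5896 23.7441 0.0000 0.0000 0.0000
t_4: node(4,0) S=62.6512 payoff=66.4388 vs cont=66.1419 → 66.4388 [stop]  node(4,1) S=88.5907 payoff=40.4993 vs cont=40.5172 → 40.5172 [wait]  node(4,2) S=125.2700 payoff=3.8200 vs cont=13.0612 → 13.0612 [wait]  node(4,3) S=177.1356 payoff=0.0000 vs cont=0.0000 → 0.0000 [wait]  node(4,4) S=250.4753 payoff=0.0000 vs cont=0.0000 → 0.0000 [wait]  ⇒ S*(4)=62.6512
t_3: node(3,0) S=74.5004 payoff=54.5896 vs cont=54.4444 → 54.5896 [stop]  node(3,1) S=105.3459 payoff=23.7441 vs cont=28.0574 → 28.0574 [wait]  node(3,2) S=148.9623 payoff=0.0000 vs cont=7.1848 → 7.1848 [wait]  node(3,3) S=210.6374 payoff=0.0000 vs cont=0.0000 → 0.0000 [wait]  ⇒ S*(3)=74.5004
t_2: node(2,0) S=88.5907 payoff=40.4993 vs cont=42.4225 → 42.4225 [wait]  node(2,1) S=125.2700 payoff=3.8200 vs cont=18.6076 → 18.6076 [wait]  node(2,2) S=177.1356 payoff=0.0000 vs cont=3.9522 → 3.9522 [wait]  ⇒ S*(2)=-
t_1: node(1,0) S=105.3459 payoff=23.7441 vs cont=31.5554 → 31.5554 [wait]  node(1,1) S=148.9623 payoff=0.0000 vs cont=11.9816 → 11.9816 [wait]  ⇒ S*(1)=-
t_0: node(0,0) S=125.2700 payoff=3.8200 vs cont=22.6507 → 22.6507 [wait]  ⇒ S*(0)=-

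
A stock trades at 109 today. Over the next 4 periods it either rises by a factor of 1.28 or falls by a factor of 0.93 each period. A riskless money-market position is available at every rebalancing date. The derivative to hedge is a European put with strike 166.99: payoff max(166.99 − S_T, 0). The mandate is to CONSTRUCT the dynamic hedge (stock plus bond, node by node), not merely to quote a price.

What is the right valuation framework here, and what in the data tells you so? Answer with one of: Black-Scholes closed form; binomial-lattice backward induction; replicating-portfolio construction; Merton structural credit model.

framework: replicating-portfolio construction

Key observation: the task asks for the hedge itself — share and bond holdings at every node of the 4-period tree on spot 109 with factors 1.28/0.93 — which is exactly what the replicating-portfolio construction produces.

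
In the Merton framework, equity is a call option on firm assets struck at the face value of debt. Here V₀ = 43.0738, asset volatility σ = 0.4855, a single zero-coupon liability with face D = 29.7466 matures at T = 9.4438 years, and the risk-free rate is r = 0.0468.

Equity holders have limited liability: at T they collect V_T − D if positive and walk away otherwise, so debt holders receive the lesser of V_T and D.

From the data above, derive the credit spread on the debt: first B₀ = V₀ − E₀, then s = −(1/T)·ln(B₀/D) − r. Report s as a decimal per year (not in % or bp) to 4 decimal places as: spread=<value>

Work the structural quantities from V₀ = 43.0738 against face 29.7466:
d₁ = [ln(V₀/D) + (r + σ²/2)T] / (σ√T)
   = [ln(43.0738/29.7466) + (0.0468 + 0.5·0.4855²)·9.4438] / (0.4855·√9.4438)
   = [0.370200 + 1.554970] / 1.491979 = 1.290347
d₂ = d₁ − σ√T = 1.290347 − 1.491979 = -0.201632
N(d₁) = 0.901535,  N(d₂) = 0.420102,  e^(−rT) = 0.642769
E₀ = V₀·N(d₁) − D·e^(−rT)·N(d₂)
   = 43.0738·0.901535 − 29.7466·0.642769·0.420102 = 30.800096
B₀ = V₀ − E₀ = 43.0738 − 30.800096 = 12.273704
spread = −(1/T)·ln(B₀/D) − r = −(1/9.4438)·ln(12.273704/29.7466) − 0.0468 = 0.04693936

spread=0.0469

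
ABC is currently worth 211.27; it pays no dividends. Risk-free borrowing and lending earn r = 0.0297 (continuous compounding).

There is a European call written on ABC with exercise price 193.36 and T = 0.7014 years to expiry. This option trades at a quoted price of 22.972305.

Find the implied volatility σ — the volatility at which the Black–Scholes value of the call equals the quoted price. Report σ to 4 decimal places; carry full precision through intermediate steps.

sigma = 0.1105

At σ = 0.1105 the Black–Scholes value reproduces the quote:
σ√T = 0.1105·√0.7014 = 0.092543
d₁ = (ln(S/K) + (r+σ²/2)T) / (σ√T) = (ln(211.27/193.36) + (0.0297+0.1105²/2)·0.7014) / 0.092543 = (0.088583 + 0.025114) / 0.092543 = 1.228580
d₂ = d₁ − σ√T = 1.228580 − 0.092543 = 1.136037
e^{−rT} = 0.979384
N(d₁) = 0.890385,  N(d₂) = 0.872029
V = S·N(d₁) − K·e^{−rT}·N(d₂) = 188.111720 − 165.139415 = 22.972305 (equal to the quote); since ∂V/∂σ > 0 for all σ, the implied volatility is unique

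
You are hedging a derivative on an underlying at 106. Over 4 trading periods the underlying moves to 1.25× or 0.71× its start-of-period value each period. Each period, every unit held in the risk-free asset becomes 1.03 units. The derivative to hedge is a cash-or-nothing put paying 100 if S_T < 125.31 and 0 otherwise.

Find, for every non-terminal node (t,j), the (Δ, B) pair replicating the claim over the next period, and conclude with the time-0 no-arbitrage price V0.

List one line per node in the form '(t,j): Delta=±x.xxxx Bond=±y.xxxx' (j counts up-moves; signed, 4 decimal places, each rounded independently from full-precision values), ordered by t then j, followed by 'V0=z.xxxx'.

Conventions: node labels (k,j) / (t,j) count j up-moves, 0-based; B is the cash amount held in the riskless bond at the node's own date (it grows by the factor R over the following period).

(0,0): Delta=-0.6862 Bond=120.4987
(1,0): Delta=-0.8145 Bond=133.7679
(1,1): Delta=-0.6361 Bond=117.4764
(2,0): Delta=0.0000 Bond=94.2596
(2,1): Delta=-1.1325 Bond=167.7019
(2,2): Delta=-0.4423 Bond=88.8936
(3,0): Delta=0.0000 Bond=97.0874
(3,1): Delta=0.0000 Bond=97.0874
(3,2): Delta=-1.5748 Bond=224.7393
(3,3): Delta=0.0000 Bond=0.0000
V0=47.7614

Arbitrage-free pricing uses the up-move probability p* = (R−d)/(u−d) = 0.5926, discounting each step at R = 1.03.
Expiry values: V(4,0)=100.0000, V(4,1)=100.0000, V(4,2)=100.0000, V(4,3)=0.0000, V(4,4)=0.0000
(3,0): S=37.9386. Δ = (V_up−V_dn)/(S_up−S_dn) = (100.0000−100.0000)/(47.4232−26.9364) = 0.0000. V = [p*·100.0000 + (1−p*)·100.0000]/1.03 = 97.0874. B = V − Δ·S = 97.0874.
(3,1): S=66.7933. Δ = (V_up−V_dn)/(S_up−S_dn) = (100.0000−100.0000)/(83.4916−47.4232) = 0.0000. V = [p*·100.0000 + (1−p*)·100.0000]/1.03 = 97.0874. B = V − Δ·S = 97.0874.
(3,2): S=117.5938. Δ = (V_up−V_dn)/(S_up−S_dn) = (0.0000−100.0000)/(146.9922−83.4916) = -1.5748. V = [p*·0.0000 + (1−p*)·100.0000]/1.03 = 39.5541. B = V − Δ·S = 224.7393.
(3,3): S=207.0312. Δ = (V_up−V_dn)/(S_up−S_dn) = (0.0000−0.0000)/(258.7891−146.9922) = 0.0000. V = [p*·0.0000 + (1−p*)·0.0000]/1.03 = 0.0000. B = V − Δ·S = 0.0000.
(2,0): S=53.4346. Δ = (V_up−V_dn)/(S_up−S_dn) = (97.0874−97.0874)/(66.7933−37.9386) = 0.0000. V = [p*·97.0874 + (1−p*)·97.0874]/1.03 = 94.2596. B = V − Δ·S = 94.2596.
(2,1): S=94.0750. Δ = (V_up−V_dn)/(S_up−S_dn) = (39.5541−97.0874)/(117.5937−66.7932) = -1.1325. V = [p*·39.5541 + (1−p*)·97.0874]/1.03 = 61.1588. B = V − Δ·S = 167.7019.
(2,2): S=165.6250. Δ = (V_up−V_dn)/(S_up−S_dn) = (0.0000−39.5541)/(207.0312−117.5938) = -0.4423. V = [p*·0.0000 + (1−p*)·39.5541]/1.03 = 15.6453. B = V − Δ·S = 88.8936.
(1,0): S=75.2600. Δ = (V_up−V_dn)/(S_up−S_dn) = (61.1588−94.2596)/(94.0750−53.4346) = -0.8145. V = [p*·61.1588 + (1−p*)·94.2596]/1.03 = 72.4702. B = V − Δ·S = 133.7679.
(1,1): S=132.5000. Δ = (V_up−V_dn)/(S_up−S_dn) = (15.6453−61.1588)/(165.6250−94.0750) = -0.6361. V = [p*·15.6453 + (1−p*)·61.1588]/1.03 = 33.1921. B = V − Δ·S = 117.4764.
(0,0): S=106.0000. Δ = (V_up−V_dn)/(S_up−S_dn) = (33.1921−72.4702)/(132.5000−75.2600) = -0.6862. V = [p*·33.1921 + (1−p*)·72.4702]/1.03 = 47.7614. B = V − Δ·S = 120.4987.
Sanity check at the root: Δ(0,0)·S0 + B(0,0) reproduces V0 = 47.7614.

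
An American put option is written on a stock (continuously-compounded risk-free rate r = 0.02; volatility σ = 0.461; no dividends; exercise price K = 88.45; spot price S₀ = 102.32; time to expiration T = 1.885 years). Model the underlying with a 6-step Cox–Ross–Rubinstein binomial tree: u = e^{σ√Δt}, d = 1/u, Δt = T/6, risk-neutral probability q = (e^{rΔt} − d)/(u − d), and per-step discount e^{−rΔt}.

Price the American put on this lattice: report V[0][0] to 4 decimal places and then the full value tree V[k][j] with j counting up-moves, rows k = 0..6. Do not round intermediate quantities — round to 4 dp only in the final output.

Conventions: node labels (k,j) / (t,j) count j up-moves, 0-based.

price = 16.3102
tree:
16.3102
23.0972 8.1713
31.6508 12.8753 2.4861
41.6313 19.7899 4.5307 0.0000
52.0513 29.3691 8.2569 0.0000 0.0000
60.3396 41.3192 15.0475 0.0000 0.0000 0.0000
66.7406 52.0513 27.4228 0.0000 0.0000 0.0000 0.0000

params: Δt=0.31417 u=1.29485 d=0.77229 q=0.44782 e^(-rΔt)=0.99374
t_6 payoffs: 66.7406 52.0513 27.4228 0.0000 0.0000 0.0000 0.0000
k=5: node(5,0) S=28.1104 payoff=60.3396 vs cont=59.7856 → 60.3396 [stop]  node(5,1) S=47.1308 payoff=41.3192 vs cont=40.7652 → 41.3192 [stop]  node(5,2) S=79.0209 payoff=9.4291 vs cont=15.0475 → 15.0475 [wait]  node(5,3) S=132.4888 payoff=0.0000 vs cont=0.0000 → 0.0000 [wait]  node(5,4) S=222.1348 payoff=0.0000 vs cont=0.0000 → 0.0000 [wait]  node(5,5) S=372.4381 payoff=0.0000 vs cont=0.0000 → 0.0000 [wait]
k=4: node(4,0) S=36.3987 payoff=52.0513 vs cont=51.4973 → 52.0513 [stop]  node(4,1) S=61.0272 payoff=27.4228 vs cont=29.3691 → 29.3691 [wait]  node(4,2) S=102.3200 payoff=0.0000 vs cont=8.2569 → 8.2569 [wait]  node(4,3) S=171.5529 payoff=0.0000 vs cont=0.0000 → 0.0000 [wait]  node(4,4) S=287.6308 payoff=0.0000 vs cont=0.0000 → 0.0000 [wait]
k=3: node(3,0) S=47.1308 payoff=41.3192 vs cont=41.6313 → 41.6313 [wait]  node(3,1) S=79.0209 payoff=9.4291 vs cont=19.7899 → 19.7899 [wait]  node(3,2) S=132.4888 payoff=0.0000 vs cont=4.5307 → 4.5307 [wait]  node(3,3) S=222.1348 payoff=0.0000 vs cont=0.0000 → 0.0000 [wait]
k=2: node(2,0) S=61.0272 payoff=27.4228 vs cont=31.6508 → 31.6508 [wait]  node(2,1) S=102.3200 payoff=0.0000 vs cont=12.8753 → 12.8753 [wait]  node(2,2) S=171.5529 payoff=0.0000 vs cont=2.4861 → 2.4861 [wait]
k=1: node(1,0) S=79.0209 payoff=9.4291 vs cont=23.0972 → 23.0972 [wait]  node(1,1) S=132.4888 payoff=0.0000 vs cont=8.1713 → 8.1713 [wait]
k=0: node(0,0) S=102.3200 payoff=0.0000 vs cont=16.3102 → 16.3102 [wait]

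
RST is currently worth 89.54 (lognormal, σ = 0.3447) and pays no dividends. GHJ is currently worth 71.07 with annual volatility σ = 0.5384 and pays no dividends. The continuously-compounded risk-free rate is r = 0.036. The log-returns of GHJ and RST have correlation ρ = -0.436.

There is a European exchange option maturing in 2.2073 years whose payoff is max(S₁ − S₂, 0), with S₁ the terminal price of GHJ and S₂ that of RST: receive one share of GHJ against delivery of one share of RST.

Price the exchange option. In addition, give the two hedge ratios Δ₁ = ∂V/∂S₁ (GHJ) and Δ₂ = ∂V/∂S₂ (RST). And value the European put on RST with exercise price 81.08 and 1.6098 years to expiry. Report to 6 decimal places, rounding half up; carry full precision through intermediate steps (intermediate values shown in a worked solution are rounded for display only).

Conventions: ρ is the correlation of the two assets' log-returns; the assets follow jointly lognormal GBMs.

σ_eff = √(σ₁² + σ₂² − 2ρσ₁σ₂) = √(0.5384² + 0.3447² − 2·-0.436·0.5384·0.3447) = 0.755330
d₁ = (ln(S₁/S₂) + (q₂ − q₁ + σ_eff²/2)T) / (σ_eff√T) = (ln(71.07/89.54) + (0.0 − 0.0 + 0.285262)·2.2073) / 1.122193 = 0.355232
d₂ = d₁ − σ_eff√T = 0.355232 − 1.122193 = -0.766961
N(d₁) = 0.638792,  N(d₂) = 0.221552
V = S₁·e^{−q₁T}·N(d₁) − S₂·e^{−q₂T}·N(d₂) = 45.398949 − 19.837785 = 25.561165
Δ₁ = e^{−q₁T}·N(d₁) = 0.638792;  Δ₂ = −e^{−q₂T}·N(d₂) = -0.221552
[vanilla: RST put K=81.08]
σ√T = 0.3447·√1.6098 = 0.437348
d₁ = (ln(S/K) + (r+σ²/2)T) / (σ√T) = (ln(89.54/81.08) + (0.036+0.3447²/2)·1.6098) / 0.437348 = (0.099249 + 0.153589) / 0.437348 = 0.578118
d₂ = d₁ − σ√T = 0.578118 − 0.437348 = 0.140769
e^{−rT} = 0.943694
N(−d₁) = 0.281592,  N(−d₂) = 0.444026
price = K·e^{−rT}·N(−d₂) − S·N(−d₁) = 33.974541 − 25.213782 = 8.760759

exchange price = 25.561165
Δ1 = 0.638792
Δ2 = -0.221552
price(RST put K=81.08) = 8.760759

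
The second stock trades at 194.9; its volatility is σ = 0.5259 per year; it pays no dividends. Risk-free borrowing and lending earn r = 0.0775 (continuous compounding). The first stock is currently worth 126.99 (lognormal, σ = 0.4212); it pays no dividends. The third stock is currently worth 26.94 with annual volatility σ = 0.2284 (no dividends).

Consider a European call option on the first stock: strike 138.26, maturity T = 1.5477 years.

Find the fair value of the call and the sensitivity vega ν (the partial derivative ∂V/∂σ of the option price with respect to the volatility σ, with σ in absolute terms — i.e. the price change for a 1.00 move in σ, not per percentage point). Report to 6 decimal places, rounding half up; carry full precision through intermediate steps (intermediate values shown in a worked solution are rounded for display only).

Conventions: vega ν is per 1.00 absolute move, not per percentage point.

σ√T = 0.4212·√1.5477 = 0.524001
d₁ = (ln(S/K) + (r+σ²/2)T) / (σ√T) = (ln(126.99/138.26) + (0.0775+0.4212²/2)·1.5477) / 0.524001 = (-0.085028 + 0.257235) / 0.524001 = 0.328640
d₂ = d₁ − σ√T = 0.328640 − 0.524001 = -0.195361
e^{−rT} = 0.886968
N(d₁) = 0.628786,  N(d₂) = 0.422555
Call price V = S·N(d₁) − K·e^{−rT}·N(d₂) = 79.849535 − 51.818858 = 28.030676
φ(d₁) = (1/√(2π))·e^{−d₁²/2} = 0.377970
ν = S·φ(d₁)·√T = 59.713179

price = 28.030676
ν = 59.713179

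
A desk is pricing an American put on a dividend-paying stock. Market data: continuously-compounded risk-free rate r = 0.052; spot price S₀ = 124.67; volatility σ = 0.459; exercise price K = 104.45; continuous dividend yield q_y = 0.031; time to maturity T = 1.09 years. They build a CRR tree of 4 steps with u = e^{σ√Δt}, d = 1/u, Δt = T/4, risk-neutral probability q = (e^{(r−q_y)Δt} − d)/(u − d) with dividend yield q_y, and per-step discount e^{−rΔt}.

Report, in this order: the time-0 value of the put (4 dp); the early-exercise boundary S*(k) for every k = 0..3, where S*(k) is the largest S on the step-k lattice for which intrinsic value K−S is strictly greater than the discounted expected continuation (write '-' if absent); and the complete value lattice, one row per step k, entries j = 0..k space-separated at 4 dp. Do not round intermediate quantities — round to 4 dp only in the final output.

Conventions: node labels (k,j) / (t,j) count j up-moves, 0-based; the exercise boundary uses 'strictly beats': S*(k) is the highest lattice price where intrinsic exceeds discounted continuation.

price = 12.6224
boundary = - - - 60.7553
tree:
12.6224
19.8297 4.2913
30.1578 7.9461 0.0000
43.6947 14.7138 0.0000 0.0000
56.6393 27.2453 0.0000 0.0000 0.0000

Δt=0.27250  u=1.27075  d=0.78694  q=0.45225  discount=0.98593
step 4 (expiry): payoffs max(K−S,0) = 56.6393 27.2453 0.0000 0.0000 0.0000
step 3: (k=3,j=0): S=60.7553, K−S=43.6947, hold=42.7361 ⇒ V=43.6947 exercise | (k=3,j=1): S=98.1076, K−S=6.3424, hold=14.7138 ⇒ V=14.7138 continue | (k=3,j=2): S=158.4240, K−S=0.0000, hold=0.0000 ⇒ V=0.0000 continue | (k=3,j=3): S=255.8229, K−S=0.0000, hold=0.0000 ⇒ V=0.0000 continue  boundary S*=60.7553
step 2: (k=2,j=0): S=77.2047, K−S=27.2453, hold=30.1578 ⇒ V=30.1578 continue | (k=2,j=1): S=124.6700, K−S=0.0000, hold=7.9461 ⇒ V=7.9461 continue | (k=2,j=2): S=201.3169, K−S=0.0000, hold=0.0000 ⇒ V=0.0000 continue  boundary S*=-
step 1: (k=1,j=0): S=98.1076, K−S=6.3424, hold=19.8297 ⇒ V=19.8297 continue | (k=1,j=1): S=158.4240, K−S=0.0000, hold=4.2913 ⇒ V=4.2913 continue  boundary S*=-
step 0: (k=0,j=0): S=124.6700, K−S=0.0000, hold=12.6224 ⇒ V=12.6224 continue  boundary S*=-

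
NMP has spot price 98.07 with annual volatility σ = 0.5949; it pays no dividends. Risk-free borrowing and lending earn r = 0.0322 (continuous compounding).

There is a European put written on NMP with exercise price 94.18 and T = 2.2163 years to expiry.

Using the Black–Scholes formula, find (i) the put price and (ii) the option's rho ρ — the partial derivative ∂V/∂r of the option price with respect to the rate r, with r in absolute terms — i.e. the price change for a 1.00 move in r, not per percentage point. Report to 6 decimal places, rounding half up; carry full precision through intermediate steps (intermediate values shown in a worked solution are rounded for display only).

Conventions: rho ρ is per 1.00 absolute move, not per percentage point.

σ√T = 0.5949·√2.2163 = 0.885642
d₁ = (ln(S/K) + (r+σ²/2)T) / (σ√T) = (ln(98.07/94.18) + (0.0322+0.5949²/2)·2.2163) / 0.885642 = (0.040474 + 0.463546) / 0.885642 = 0.569101
d₂ = d₁ − σ√T = 0.569101 − 0.885642 = -0.316541
e^{−rT} = 0.931122
N(−d₁) = 0.284644,  N(−d₂) = 0.624204
Put price V = K·e^{−rT}·N(−d₂) − S·N(−d₁) = 54.738390 − 27.915030 = 26.823360
ρ = −K·T·e^{−rT}·N(−d₂) = -121.316693

price = 26.823360
ρ = -121.316693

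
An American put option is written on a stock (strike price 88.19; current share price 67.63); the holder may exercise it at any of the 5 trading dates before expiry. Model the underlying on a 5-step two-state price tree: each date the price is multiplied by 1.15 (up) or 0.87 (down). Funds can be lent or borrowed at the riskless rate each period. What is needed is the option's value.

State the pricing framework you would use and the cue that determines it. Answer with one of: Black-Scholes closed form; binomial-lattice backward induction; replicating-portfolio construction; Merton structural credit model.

Key observation: the exercise right at every one of the 5 steps is what matters: each node needs max(88.19 − S, continuation), which only the stepwise tree valuation starting from spot 67.63 delivers.

framework: binomial-lattice backward induction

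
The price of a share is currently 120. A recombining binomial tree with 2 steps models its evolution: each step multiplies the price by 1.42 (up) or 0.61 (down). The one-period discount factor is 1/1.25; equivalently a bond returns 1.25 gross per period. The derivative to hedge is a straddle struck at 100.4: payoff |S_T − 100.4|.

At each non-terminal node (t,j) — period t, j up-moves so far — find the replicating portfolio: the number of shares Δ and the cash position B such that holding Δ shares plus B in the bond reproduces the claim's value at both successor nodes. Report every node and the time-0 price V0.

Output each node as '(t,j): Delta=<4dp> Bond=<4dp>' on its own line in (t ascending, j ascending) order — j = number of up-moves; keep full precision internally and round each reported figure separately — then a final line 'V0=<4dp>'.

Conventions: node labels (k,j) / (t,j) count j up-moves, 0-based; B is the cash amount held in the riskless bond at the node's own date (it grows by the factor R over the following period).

Arbitrage-free pricing uses the up-move probability p* = (R−d)/(u−d) = 0.7901, discounting each step at R = 1.25.
Expiry values: V(2,0)=55.7480, V(2,1)=3.5440, V(2,2)=141.5680
  t=1,j=0: stock 73.2000 → up 103.9440 (V=3.5440), down 44.6520 (V=55.7480). Price 11.6003; hedge Δ=-0.8805, bond B=76.0497.
  t=1,j=1: stock 170.4000 → up 241.9680 (V=141.5680), down 103.9440 (V=3.5440). Price 90.0800; hedge Δ=1.0000, bond B=-80.3200.
  t=0,j=0: stock 120.0000 → up 170.4000 (V=90.0800), down 73.2000 (V=11.6003). Price 58.8872; hedge Δ=0.8074, bond B=-38.0013.
As a check, the time-0 holding Δ(0,0)·S0 + B(0,0) comes to 58.8872 — exactly V0.

(0,0): Delta=0.8074 Bond=-38.0013
(1,0): Delta=-0.8805 Bond=76.0497
(1,1): Delta=1.0000 Bond=-80.3200
V0=58.8872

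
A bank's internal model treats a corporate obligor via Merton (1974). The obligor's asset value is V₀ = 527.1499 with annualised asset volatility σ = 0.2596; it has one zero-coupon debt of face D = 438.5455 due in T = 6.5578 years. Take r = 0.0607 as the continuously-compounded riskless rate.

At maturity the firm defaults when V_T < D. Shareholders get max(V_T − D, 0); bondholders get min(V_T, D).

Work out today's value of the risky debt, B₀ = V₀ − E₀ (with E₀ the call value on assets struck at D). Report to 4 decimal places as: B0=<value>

B0=267.9367

Equity is a call on the firm's assets struck at D = 438.5455:
d₁ = [ln(V₀/D) + (r + σ²/2)T] / (σ√T)
   = [ln(527.1499/438.5455) + (0.0607 + 0.5·0.2596²)·6.5578] / (0.2596·√6.5578)
   = [0.184021 + 0.619031] / 0.664789 = 1.207980
d₂ = d₁ − σ√T = 1.207980 − 0.664789 = 0.543191
N(d₁) = 0.886473,  N(d₂) = 0.706501,  e^(−rT) = 0.671623
E₀ = V₀·N(d₁) − D·e^(−rT)·N(d₂)
   = 527.1499·0.886473 − 438.5455·0.671623·0.706501 = 259.213153
B₀ = V₀ − E₀ = 527.1499 − 259.213153 = 267.936747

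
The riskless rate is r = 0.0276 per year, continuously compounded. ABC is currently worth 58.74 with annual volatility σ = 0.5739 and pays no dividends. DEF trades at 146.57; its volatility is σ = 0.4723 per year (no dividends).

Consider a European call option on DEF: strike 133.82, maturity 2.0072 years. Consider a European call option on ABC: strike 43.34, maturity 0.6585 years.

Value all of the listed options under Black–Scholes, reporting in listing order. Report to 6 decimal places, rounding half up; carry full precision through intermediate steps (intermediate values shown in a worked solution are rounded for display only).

[DEF call K=133.82]
σ√T = 0.4723·√2.0072 = 0.669134
d₁ = (ln(S/K) + (r+σ²/2)T) / (σ√T) = (ln(146.57/133.82) + (0.0276+0.4723²/2)·2.0072) / 0.669134 = (0.091008 + 0.279269) / 0.669134 = 0.553367
d₂ = d₁ − σ√T = 0.553367 − 0.669134 = -0.115768
e^{−rT} = 0.946108
N(d₁) = 0.709994,  N(d₂) = 0.453918
price = S·N(d₁) − K·e^{−rT}·N(d₂) = 104.063792 − 57.469763 = 46.594029
[ABC call K=43.34]
σ√T = 0.5739·√0.6585 = 0.465708
d₁ = (ln(S/K) + (r+σ²/2)T) / (σ√T) = (ln(58.74/43.34) + (0.0276+0.5739²/2)·0.6585) / 0.465708 = (0.304045 + 0.126617) / 0.465708 = 0.924745
d₂ = d₁ − σ√T = 0.924745 − 0.465708 = 0.459037
e^{−rT} = 0.981990
N(d₁) = 0.822451,  N(d₂) = 0.676896
price = S·N(d₁) − K·e^{−rT}·N(d₂) = 48.310760 − 28.808313 = 19.502447

price(DEF call K=133.82) = 46.594029
price(ABC call K=43.34) = 19.502447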